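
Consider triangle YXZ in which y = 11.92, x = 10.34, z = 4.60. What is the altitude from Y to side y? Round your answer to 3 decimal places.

Semiperimeter s = (11.92 + 10.34 + 4.6)/2 = 13.43.
Heron's formula: area = √(13.43·1.51·3.09·8.83) ≈ 23.523.
The altitude from Y has length 2·area/y ≈ 3.9468.

h_Y ≈ 3.947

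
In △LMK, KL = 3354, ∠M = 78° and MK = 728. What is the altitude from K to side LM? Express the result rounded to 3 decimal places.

712.091

Law of sines: sin L = MK·sin M/KL ≈ 0.21231.
Since KL ≥ MK, only the acute value applies: ∠L ≈ 12.26°.
Then ∠K = 180° − ∠M − ∠L ≈ 89.74°.
Law of sines gives LM = KL·sin K/sin M ≈ 3428.9.
Area = ½·KL·MK·sin K ≈ 1.2208e+06.
The altitude from K has length 2·area/LM ≈ 712.09.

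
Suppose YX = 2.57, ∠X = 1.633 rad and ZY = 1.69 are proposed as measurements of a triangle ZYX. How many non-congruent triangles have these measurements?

0

YX·sin X = 2.57·sin(1.633 rad) ≈ 2.565.
Since ∠X is not acute, a triangle exists only if ZY > YX; here ZY ≤ YX, so there is no triangle.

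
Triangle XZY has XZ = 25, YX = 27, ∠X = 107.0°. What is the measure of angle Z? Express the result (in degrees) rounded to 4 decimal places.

∠Z ≈ 38.1302°

By the law of cosines, ZY² = YX² + XZ² − 2·YX·XZ·cos X = 1748.7, so ZY ≈ 41.817.
Law of cosines again: cos Z = (XZ² + ZY² − YX²)/(2·XZ·ZY) ≈ 0.78661, so ∠Z ≈ 38.13°.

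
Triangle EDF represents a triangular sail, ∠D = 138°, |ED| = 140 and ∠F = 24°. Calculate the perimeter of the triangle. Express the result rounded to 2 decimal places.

476.68

The third angle is ∠E = 180° − ∠D − ∠F = 18.00°.
Law of sines: |DF| = |ED|·sin E/sin F ≈ 106.36.
Law of sines: |FE| = |ED|·sin D/sin F ≈ 230.32.
Semiperimeter s = (106.36+230.32+140)/2 = 238.34.
Perimeter = 106.36 + 230.32 + 140 = 476.68.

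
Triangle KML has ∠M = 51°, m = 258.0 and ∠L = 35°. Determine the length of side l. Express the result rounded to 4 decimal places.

The third angle is ∠K = 180° − ∠M − ∠L = 94.00°.
Law of sines: l = m·sin L/sin M ≈ 190.42.

190.4182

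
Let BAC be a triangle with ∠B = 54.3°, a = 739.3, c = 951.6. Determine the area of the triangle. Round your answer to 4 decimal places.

Area = ½·a·c·sin B ≈ 2.8566e+05.

area ≈ 285657.6406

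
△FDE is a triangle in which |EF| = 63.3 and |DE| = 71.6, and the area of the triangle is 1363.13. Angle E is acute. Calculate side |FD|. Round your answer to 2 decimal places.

From area = ½·|DE|·|EF|·sin E, we get sin E = 2·area/(|DE|·|EF|) ≈ 0.60152.
Taking the acute solution, ∠E ≈ 36.98°.
Law of cosines then gives |FD| ≈ 43.499.

43.50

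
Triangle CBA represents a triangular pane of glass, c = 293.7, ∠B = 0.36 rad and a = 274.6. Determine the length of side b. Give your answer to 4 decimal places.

By the law of cosines, b² = a² + c² − 2·a·c·cos B = 10705, so b ≈ 103.46.

103.4633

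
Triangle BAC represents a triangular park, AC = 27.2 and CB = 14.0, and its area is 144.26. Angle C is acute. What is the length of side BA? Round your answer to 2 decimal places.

From area = ½·AC·CB·sin C, we get sin C = 2·area/(AC·CB) ≈ 0.75767.
Taking the acute solution, ∠C ≈ 49.26°.
Law of cosines then gives BA ≈ 20.947.

20.95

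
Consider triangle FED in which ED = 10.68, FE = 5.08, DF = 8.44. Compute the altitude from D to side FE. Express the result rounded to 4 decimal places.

h_D ≈ 8.2720

Semiperimeter s = (10.68 + 8.44 + 5.08)/2 = 12.1.
Heron's formula: area = √(12.1·1.42·3.66·7.02) ≈ 21.011.
The altitude from D has length 2·area/FE ≈ 8.272.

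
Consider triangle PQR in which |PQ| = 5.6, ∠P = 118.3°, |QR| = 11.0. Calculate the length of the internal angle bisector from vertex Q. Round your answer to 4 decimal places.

t_Q ≈ 7.0768

Law of sines: sin R = |PQ|·sin P/|QR| ≈ 0.44824.
Since |QR| ≥ |PQ|, only the acute value applies: ∠R ≈ 26.63°.
Then ∠Q = 180° − ∠P − ∠R ≈ 35.07°.
Law of sines gives |RP| = |QR|·sin Q/sin P ≈ 7.1781.
The bisector from Q has length 2·|PQ|·|QR|·cos(∠Q/2)/(|PQ|+|QR|) ≈ 7.0768.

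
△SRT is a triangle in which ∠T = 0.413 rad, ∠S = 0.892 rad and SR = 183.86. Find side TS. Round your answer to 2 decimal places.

The third angle is ∠R = π − ∠T − ∠S = 1.837 rad.
Law of sines: TS = SR·sin R/sin T ≈ 442.01.

442.01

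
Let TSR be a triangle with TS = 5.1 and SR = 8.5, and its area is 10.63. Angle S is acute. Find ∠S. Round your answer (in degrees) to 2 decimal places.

29.37

From area = ½·TS·SR·sin S, we get sin S = 2·area/(TS·SR) ≈ 0.49043.
Taking the acute solution, ∠S ≈ 29.37°.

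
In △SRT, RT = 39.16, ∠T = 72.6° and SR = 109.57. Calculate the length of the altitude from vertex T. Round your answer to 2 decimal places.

39.12

Law of sines: sin S = RT·sin T/SR ≈ 0.34104.
Since SR ≥ RT, only the acute value applies: ∠S ≈ 19.94°.
Then ∠R = 180° − ∠T − ∠S ≈ 87.46°.
Law of sines gives TS = SR·sin R/sin T ≈ 114.71.
Area = ½·SR·RT·sin R ≈ 2143.3.
The altitude from T has length 2·area/SR ≈ 39.122.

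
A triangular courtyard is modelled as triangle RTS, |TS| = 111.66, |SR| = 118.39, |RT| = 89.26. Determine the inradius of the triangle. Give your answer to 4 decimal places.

Semiperimeter s = (111.66 + 118.39 + 89.26)/2 = 159.66.
Heron's formula: area = √(159.66·47.995·41.265·70.395) ≈ 4717.9.
Inradius = area/s = 4717.9/159.66 ≈ 29.551.

r ≈ 29.5508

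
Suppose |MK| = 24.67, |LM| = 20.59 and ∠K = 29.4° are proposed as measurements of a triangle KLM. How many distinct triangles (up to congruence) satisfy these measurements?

2

|MK|·sin K = 24.67·sin(29.4°) ≈ 12.11.
Since |MK| sin K < |LM| < |MK| (12.11 < 20.59 < 24.67), two triangles exist.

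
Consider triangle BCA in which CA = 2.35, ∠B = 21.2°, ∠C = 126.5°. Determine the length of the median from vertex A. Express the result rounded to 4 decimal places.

3.6594

The third angle is ∠A = 180° − ∠B − ∠C = 32.30°.
Law of sines: AB = CA·sin C/sin B ≈ 5.2238.
Law of sines: BC = CA·sin A/sin B ≈ 3.4725.
Median from A: ½√(2·CA² + 2·AB² − BC²) ≈ 3.6594.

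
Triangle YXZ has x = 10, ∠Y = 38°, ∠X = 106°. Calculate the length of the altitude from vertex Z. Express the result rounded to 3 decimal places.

The third angle is ∠Z = 180° − ∠Y − ∠X = 36.00°.
Law of sines: y = x·sin Y/sin X ≈ 6.4047.
Law of sines: z = x·sin Z/sin X ≈ 6.1147.
Area = ½·x·y·sin Z ≈ 18.823.
The altitude from Z has length 2·area/z ≈ 6.1566.

6.157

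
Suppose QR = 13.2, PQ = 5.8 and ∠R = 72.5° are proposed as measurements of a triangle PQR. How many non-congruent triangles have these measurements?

0

QR·sin R = 13.2·sin(72.5°) ≈ 12.59.
Since PQ = 5.8 < 12.59 = QR sin R, no triangle exists.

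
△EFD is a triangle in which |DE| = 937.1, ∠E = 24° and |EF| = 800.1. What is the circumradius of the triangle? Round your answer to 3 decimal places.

R ≈ 473.577

By the law of cosines, |FD|² = |DE|² + |EF|² − 2·|DE|·|EF|·cos E = 1.4841e+05, so |FD| ≈ 385.24.
Area = ½·|DE|·|EF|·sin E ≈ 1.5248e+05.
Circumradius = |FD|/(2 sin E) ≈ 473.58.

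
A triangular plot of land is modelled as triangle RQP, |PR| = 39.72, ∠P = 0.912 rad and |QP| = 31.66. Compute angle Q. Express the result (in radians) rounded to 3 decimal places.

∠Q ≈ 1.341 rad

By the law of cosines, |RQ|² = |QP|² + |PR|² − 2·|QP|·|PR|·cos P = 1040.4, so |RQ| ≈ 32.255.
Law of cosines again: cos Q = (|RQ|² + |QP|² − |PR|²)/(2·|RQ|·|QP|) ≈ 0.22771, so ∠Q ≈ 1.341 rad.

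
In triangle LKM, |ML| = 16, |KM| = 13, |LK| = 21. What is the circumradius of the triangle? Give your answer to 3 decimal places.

10.508

By the law of cosines, cos L = (|ML|² + |LK|² − |KM|²) / (2·|ML|·|LK|) ≈ 0.78571, so ∠L ≈ 38.21°.
Circumradius = |KM|/(2 sin L) ≈ 10.508.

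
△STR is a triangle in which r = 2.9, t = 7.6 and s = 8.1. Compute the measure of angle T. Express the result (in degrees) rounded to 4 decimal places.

By the law of cosines, cos T = (r² + s² − t²) / (2·r·s) ≈ 0.34610, so ∠T ≈ 69.75°.

∠T ≈ 69.7508°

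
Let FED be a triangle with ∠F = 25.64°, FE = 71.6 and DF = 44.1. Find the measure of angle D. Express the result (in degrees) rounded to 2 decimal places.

∠D ≈ 123.43°

By the law of cosines, ED² = DF² + FE² − 2·DF·FE·cos F = 1378.1, so ED ≈ 37.123.
Law of cosines again: cos D = (ED² + DF² − FE²)/(2·ED·DF) ≈ -0.55086, so ∠D ≈ 123.43°.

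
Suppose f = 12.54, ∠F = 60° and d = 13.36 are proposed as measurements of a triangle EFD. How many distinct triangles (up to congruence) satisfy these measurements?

d·sin F = 13.36·sin(60°) ≈ 11.57.
Since d sin F < f < d (11.57 < 12.54 < 13.36), two triangles exist.

2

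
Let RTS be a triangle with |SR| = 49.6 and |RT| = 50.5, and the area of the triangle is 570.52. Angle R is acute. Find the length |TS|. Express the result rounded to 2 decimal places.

23.47

From area = ½·|SR|·|RT|·sin R, we get sin R = 2·area/(|SR|·|RT|) ≈ 0.45554.
Taking the acute solution, ∠R ≈ 27.10°.
Law of cosines then gives |TS| ≈ 23.469.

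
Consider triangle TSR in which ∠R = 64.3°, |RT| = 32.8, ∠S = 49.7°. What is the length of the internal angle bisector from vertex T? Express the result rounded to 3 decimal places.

29.797

The third angle is ∠T = 180° − ∠S − ∠R = 66.00°.
Law of sines: |SR| = |RT|·sin T/sin S ≈ 39.289.
Law of sines: |TS| = |RT|·sin R/sin S ≈ 38.753.
The bisector from T has length 2·|RT|·|TS|·cos(∠T/2)/(|RT|+|TS|) ≈ 29.797.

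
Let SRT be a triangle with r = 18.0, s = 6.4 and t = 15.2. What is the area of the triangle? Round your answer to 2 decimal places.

Semiperimeter p = (6.4 + 18 + 15.2)/2 = 19.8.
Heron's formula: area = √(19.8·13.4·1.8·4.6) ≈ 46.871.

46.87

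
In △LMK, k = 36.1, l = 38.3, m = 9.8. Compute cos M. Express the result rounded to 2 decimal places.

cos M ≈ 0.97

By the law of cosines, cos M = (k² + l² − m²) / (2·k·l) ≈ 0.96702, so ∠M ≈ 14.76°.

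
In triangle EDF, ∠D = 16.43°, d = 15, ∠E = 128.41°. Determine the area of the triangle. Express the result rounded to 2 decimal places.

The third angle is ∠F = 180° − ∠E − ∠D = 35.16°.
Law of sines: e = d·sin E/sin D ≈ 41.556.
Law of sines: f = d·sin F/sin D ≈ 30.54.
Area = ½·d·e·sin F ≈ 179.48.

179.48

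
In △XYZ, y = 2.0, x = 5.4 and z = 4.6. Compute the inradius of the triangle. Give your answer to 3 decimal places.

Semiperimeter s = (5.4 + 2 + 4.6)/2 = 6.
Heron's formula: area = √(6·0.6·4·1.4) ≈ 4.49.
Inradius = area/s = 4.49/6 ≈ 0.74833.

r ≈ 0.748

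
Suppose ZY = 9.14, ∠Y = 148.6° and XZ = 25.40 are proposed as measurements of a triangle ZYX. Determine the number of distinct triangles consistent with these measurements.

ZY·sin Y = 9.14·sin(148.6°) ≈ 4.762.
Since ∠Y is not acute, a triangle exists only if XZ > ZY; here XZ > ZY, so there is exactly one triangle.

1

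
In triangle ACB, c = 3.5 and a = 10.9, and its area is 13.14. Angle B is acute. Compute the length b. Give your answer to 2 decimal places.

From area = ½·a·c·sin B, we get sin B = 2·area/(a·c) ≈ 0.68886.
Taking the acute solution, ∠B ≈ 0.760 rad.
Law of cosines then gives b ≈ 8.7035.

8.70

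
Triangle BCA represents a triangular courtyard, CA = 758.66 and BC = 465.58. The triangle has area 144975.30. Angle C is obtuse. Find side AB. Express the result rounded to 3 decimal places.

1093.512

From area = ½·BC·CA·sin C, we get sin C = 2·area/(BC·CA) ≈ 0.82089.
Taking the obtuse solution, ∠C ≈ 2.1786 rad.
Law of cosines then gives AB ≈ 1093.5.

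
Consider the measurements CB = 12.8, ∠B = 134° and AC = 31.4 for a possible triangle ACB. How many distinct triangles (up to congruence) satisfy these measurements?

CB·sin B = 12.8·sin(134°) ≈ 9.208.
Since ∠B is not acute, a triangle exists only if AC > CB; here AC > CB, so there is exactly one triangle.

1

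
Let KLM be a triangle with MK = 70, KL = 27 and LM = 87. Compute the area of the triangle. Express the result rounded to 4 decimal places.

811.0487

Semiperimeter s = (87 + 70 + 27)/2 = 92.
Heron's formula: area = √(92·5·22·65) ≈ 811.05.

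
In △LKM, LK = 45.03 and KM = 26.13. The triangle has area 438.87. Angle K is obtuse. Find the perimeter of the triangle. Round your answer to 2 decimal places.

From area = ½·LK·KM·sin K, we get sin K = 2·area/(LK·KM) ≈ 0.74598.
Taking the obtuse solution, ∠K ≈ 131.76°.
Law of cosines then gives ML ≈ 65.404.
Perimeter = 26.13 + 65.404 + 45.03 = 136.56.

136.56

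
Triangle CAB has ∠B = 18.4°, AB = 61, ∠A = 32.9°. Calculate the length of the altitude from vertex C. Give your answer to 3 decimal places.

The third angle is ∠C = 180° − ∠A − ∠B = 128.70°.
Law of sines: BC = AB·sin A/sin C ≈ 42.456.
Law of sines: CA = AB·sin B/sin C ≈ 24.672.
Area = ½·AB·BC·sin B ≈ 408.73.
The altitude from C has length 2·area/AB ≈ 13.401.

13.401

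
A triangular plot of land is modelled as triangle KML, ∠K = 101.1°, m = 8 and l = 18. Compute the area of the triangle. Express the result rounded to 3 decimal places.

70.653

Area = ½·m·l·sin K ≈ 70.653.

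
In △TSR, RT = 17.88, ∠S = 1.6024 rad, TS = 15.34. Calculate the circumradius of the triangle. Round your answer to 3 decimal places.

8.944

Law of sines: sin R = TS·sin S/RT ≈ 0.85751.
Since RT ≥ TS, only the acute value applies: ∠R ≈ 1.0304 rad.
Then ∠T = π − ∠S − ∠R ≈ 0.5088 rad.
Law of sines gives SR = RT·sin T/sin S ≈ 8.7139.
Circumradius = RT/(2 sin S) ≈ 8.9445.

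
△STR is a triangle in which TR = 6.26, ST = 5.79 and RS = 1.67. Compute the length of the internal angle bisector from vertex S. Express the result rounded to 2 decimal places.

1.69

By the law of cosines, cos S = (RS² + ST² − TR²) / (2·RS·ST) ≈ -0.14865, so ∠S ≈ 98.55°.
The bisector from S has length 2·RS·ST·cos(∠S/2)/(RS+ST) ≈ 1.6913.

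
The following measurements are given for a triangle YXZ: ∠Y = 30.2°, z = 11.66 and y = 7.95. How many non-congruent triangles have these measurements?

z·sin Y = 11.66·sin(30.2°) ≈ 5.865.
Since z sin Y < y < z (5.865 < 7.95 < 11.66), two triangles exist.

2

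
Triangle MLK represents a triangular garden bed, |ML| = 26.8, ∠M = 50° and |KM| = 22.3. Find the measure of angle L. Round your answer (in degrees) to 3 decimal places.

By the law of cosines, |LK|² = |KM|² + |ML|² − 2·|KM|·|ML|·cos M = 447.22, so |LK| ≈ 21.148.
Law of cosines again: cos L = (|ML|² + |LK|² − |KM|²)/(2·|ML|·|LK|) ≈ 0.58947, so ∠L ≈ 53.88°.

∠L ≈ 53.881°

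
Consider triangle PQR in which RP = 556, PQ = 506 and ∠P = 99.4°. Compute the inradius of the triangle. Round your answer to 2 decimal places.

r ≈ 148.22

By the law of cosines, QR² = RP² + PQ² − 2·RP·PQ·cos P = 6.5707e+05, so QR ≈ 810.6.
Area = ½·RP·PQ·sin P ≈ 1.3878e+05.
Semiperimeter s = (810.6+556+506)/2 = 936.3.
Inradius = area/s = 1.3878e+05/936.3 ≈ 148.22.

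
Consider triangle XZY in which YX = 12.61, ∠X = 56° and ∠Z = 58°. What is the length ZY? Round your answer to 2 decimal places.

12.33

The third angle is ∠Y = 180° − ∠X − ∠Z = 66.00°.
Law of sines: ZY = YX·sin X/sin Z ≈ 12.327.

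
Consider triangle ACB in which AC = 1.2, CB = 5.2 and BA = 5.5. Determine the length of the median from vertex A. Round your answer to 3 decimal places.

m_A ≈ 3.014

Median from A: ½√(2·BA² + 2·AC² − CB²) ≈ 3.0141.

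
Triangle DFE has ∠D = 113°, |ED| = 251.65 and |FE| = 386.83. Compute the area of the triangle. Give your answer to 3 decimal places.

Law of sines: sin F = |ED|·sin D/|FE| ≈ 0.59883.
Since |FE| ≥ |ED|, only the acute value applies: ∠F ≈ 36.79°.
Then ∠E = 180° − ∠D − ∠F ≈ 30.21°.
Law of sines gives |DF| = |FE|·sin E/sin D ≈ 211.48.
Area = ½·|FE|·|ED|·sin E ≈ 24494.

area ≈ 24493.650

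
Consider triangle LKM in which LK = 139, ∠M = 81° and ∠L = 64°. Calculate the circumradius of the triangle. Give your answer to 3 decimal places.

The third angle is ∠K = 180° − ∠M − ∠L = 35.00°.
Law of sines: KM = LK·sin L/sin M ≈ 126.49.
Law of sines: ML = LK·sin K/sin M ≈ 80.721.
Circumradius = LK/(2 sin M) ≈ 70.366.

R ≈ 70.366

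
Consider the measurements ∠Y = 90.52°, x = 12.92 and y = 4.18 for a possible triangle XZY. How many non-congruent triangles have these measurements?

0

x·sin Y = 12.92·sin(90.52°) ≈ 12.92.
Since ∠Y is not acute, a triangle exists only if y > x; here y ≤ x, so there is no triangle.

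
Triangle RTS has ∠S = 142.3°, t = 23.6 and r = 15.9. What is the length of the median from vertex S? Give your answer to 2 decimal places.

By the law of cosines, s² = r² + t² − 2·r·t·cos S = 1403.6, so s ≈ 37.464.
Median from S: ½√(2·r² + 2·t² − s²) ≈ 7.348.

m_S ≈ 7.35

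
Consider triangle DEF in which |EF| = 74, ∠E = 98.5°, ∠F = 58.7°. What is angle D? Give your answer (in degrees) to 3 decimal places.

The third angle is ∠D = 180° − ∠E − ∠F = 22.80°.

∠D ≈ 22.800°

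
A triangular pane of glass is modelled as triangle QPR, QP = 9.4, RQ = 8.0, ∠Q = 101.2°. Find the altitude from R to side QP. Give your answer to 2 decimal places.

By the law of cosines, PR² = RQ² + QP² − 2·RQ·QP·cos Q = 181.57, so PR ≈ 13.475.
Area = ½·RQ·QP·sin Q ≈ 36.884.
The altitude from R has length 2·area/QP ≈ 7.8476.

h_R ≈ 7.85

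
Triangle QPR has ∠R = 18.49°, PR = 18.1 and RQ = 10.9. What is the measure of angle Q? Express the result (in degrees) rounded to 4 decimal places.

By the law of cosines, QP² = PR² + RQ² − 2·PR·RQ·cos R = 72.209, so QP ≈ 8.4976.
Law of cosines again: cos Q = (RQ² + QP² − PR²)/(2·RQ·QP) ≈ -0.73735, so ∠Q ≈ 137.51°.

137.5060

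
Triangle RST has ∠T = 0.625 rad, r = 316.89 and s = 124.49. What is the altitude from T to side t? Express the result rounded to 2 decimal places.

101.29

By the law of cosines, t² = r² + s² − 2·r·s·cos T = 51933, so t ≈ 227.89.
Area = ½·r·s·sin T ≈ 11541.
The altitude from T has length 2·area/t ≈ 101.29.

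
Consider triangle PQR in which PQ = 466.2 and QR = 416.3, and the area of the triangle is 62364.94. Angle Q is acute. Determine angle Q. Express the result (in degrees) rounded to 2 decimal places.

From area = ½·PQ·QR·sin Q, we get sin Q = 2·area/(PQ·QR) ≈ 0.64268.
Taking the acute solution, ∠Q ≈ 39.99°.

∠Q ≈ 39.99°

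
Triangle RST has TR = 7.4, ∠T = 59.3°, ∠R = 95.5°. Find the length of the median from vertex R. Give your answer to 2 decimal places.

m_R ≈ 8.01

The third angle is ∠S = 180° − ∠T − ∠R = 25.20°.
Law of sines: ST = TR·sin R/sin S ≈ 17.3.
Law of sines: RS = TR·sin T/sin S ≈ 14.944.
Median from R: ½√(2·TR² + 2·RS² − ST²) ≈ 8.0139.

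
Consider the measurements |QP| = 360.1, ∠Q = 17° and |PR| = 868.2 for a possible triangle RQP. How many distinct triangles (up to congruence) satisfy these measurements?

1

|QP|·sin Q = 360.1·sin(17°) ≈ 105.3.
Since |PR| ≥ |QP|, exactly one triangle exists.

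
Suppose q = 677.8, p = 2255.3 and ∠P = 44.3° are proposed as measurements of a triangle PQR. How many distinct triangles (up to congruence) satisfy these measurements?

1

q·sin P = 677.8·sin(44.3°) ≈ 473.4.
Since p ≥ q, exactly one triangle exists.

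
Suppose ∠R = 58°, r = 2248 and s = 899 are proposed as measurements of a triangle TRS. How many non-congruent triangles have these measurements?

1

s·sin R = 899·sin(58°) ≈ 762.4.
Since r ≥ s, exactly one triangle exists.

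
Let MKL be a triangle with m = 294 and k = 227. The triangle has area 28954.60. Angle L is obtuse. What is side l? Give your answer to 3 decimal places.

452.009

From area = ½·m·k·sin L, we get sin L = 2·area/(m·k) ≈ 0.86771.
Taking the obtuse solution, ∠L ≈ 119.81°.
Law of cosines then gives l ≈ 452.01.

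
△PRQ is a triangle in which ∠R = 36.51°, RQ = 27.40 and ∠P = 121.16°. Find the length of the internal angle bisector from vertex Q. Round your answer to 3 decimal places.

t_Q ≈ 22.049

The third angle is ∠Q = 180° − ∠P − ∠R = 22.33°.
Law of sines: QP = RQ·sin R/sin P ≈ 19.05.
Law of sines: PR = RQ·sin Q/sin P ≈ 12.166.
The bisector from Q has length 2·RQ·QP·cos(∠Q/2)/(RQ+QP) ≈ 22.049.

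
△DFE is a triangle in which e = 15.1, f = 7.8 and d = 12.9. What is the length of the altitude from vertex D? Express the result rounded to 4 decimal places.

h_D ≈ 7.7999

Semiperimeter s = (12.9 + 7.8 + 15.1)/2 = 17.9.
Heron's formula: area = √(17.9·5·10.1·2.8) ≈ 50.31.
The altitude from D has length 2·area/d ≈ 7.7999.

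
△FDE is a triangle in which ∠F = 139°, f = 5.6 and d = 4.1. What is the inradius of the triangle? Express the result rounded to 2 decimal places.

Law of sines: sin D = d·sin F/f ≈ 0.48033.
Since f ≥ d, only the acute value applies: ∠D ≈ 28.71°.
Then ∠E = 180° − ∠F − ∠D ≈ 12.29°.
Law of sines gives e = f·sin E/sin F ≈ 1.8174.
Area = ½·f·d·sin E ≈ 2.4442.
Semiperimeter s = (5.6+4.1+1.8174)/2 = 5.7587.
Inradius = area/s = 2.4442/5.7587 ≈ 0.42444.

0.42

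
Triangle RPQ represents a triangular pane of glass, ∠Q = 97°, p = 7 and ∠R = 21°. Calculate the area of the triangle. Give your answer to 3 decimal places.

area ≈ 9.870

The third angle is ∠P = 180° − ∠Q − ∠R = 62.00°.
Law of sines: r = p·sin R/sin P ≈ 2.8411.
Law of sines: q = p·sin Q/sin P ≈ 7.8689.
Area = ½·p·r·sin Q ≈ 9.8699.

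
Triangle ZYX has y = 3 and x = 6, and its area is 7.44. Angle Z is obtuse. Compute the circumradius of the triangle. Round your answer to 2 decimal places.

4.89

From area = ½·y·x·sin Z, we get sin Z = 2·area/(y·x) ≈ 0.82667.
Taking the obtuse solution, ∠Z ≈ 124.24°.
Law of cosines then gives z ≈ 8.0782.
Circumradius = z/(2 sin Z) ≈ 4.886.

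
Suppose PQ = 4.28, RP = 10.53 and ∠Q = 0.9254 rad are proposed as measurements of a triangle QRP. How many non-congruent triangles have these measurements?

PQ·sin Q = 4.28·sin(0.9254 rad) ≈ 3.419.
Since RP ≥ PQ, exactly one triangle exists.

1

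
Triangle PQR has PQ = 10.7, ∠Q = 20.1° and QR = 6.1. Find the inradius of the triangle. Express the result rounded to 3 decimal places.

1.011

By the law of cosines, RP² = PQ² + QR² − 2·PQ·QR·cos Q = 29.111, so RP ≈ 5.3954.
Area = ½·PQ·QR·sin Q ≈ 11.215.
Semiperimeter s = (6.1+5.3954+10.7)/2 = 11.098.
Inradius = area/s = 11.215/11.098 ≈ 1.0106.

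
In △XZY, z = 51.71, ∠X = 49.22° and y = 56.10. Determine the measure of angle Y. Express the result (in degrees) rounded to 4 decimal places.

By the law of cosines, x² = z² + y² − 2·z·y·cos X = 2031.6, so x ≈ 45.073.
Law of cosines again: cos Y = (x² + z² − y²)/(2·x·z) ≈ 0.33430, so ∠Y ≈ 70.47°.

70.4702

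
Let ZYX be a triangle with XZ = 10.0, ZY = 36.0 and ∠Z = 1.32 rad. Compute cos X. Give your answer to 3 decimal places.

By the law of cosines, YX² = XZ² + ZY² − 2·XZ·ZY·cos Z = 1217.3, so YX ≈ 34.89.
Law of cosines again: cos X = (YX² + XZ² − ZY²)/(2·YX·XZ) ≈ 0.03054, so ∠X ≈ 1.540 rad.

cos X ≈ 0.031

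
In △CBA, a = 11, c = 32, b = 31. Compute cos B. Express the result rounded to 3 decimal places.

By the law of cosines, cos B = (a² + c² − b²) / (2·a·c) ≈ 0.26136, so ∠B ≈ 74.85°.

cos B ≈ 0.261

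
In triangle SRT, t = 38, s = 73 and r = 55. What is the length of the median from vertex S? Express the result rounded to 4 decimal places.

30.0375

Median from S: ½√(2·r² + 2·t² − s²) ≈ 30.037.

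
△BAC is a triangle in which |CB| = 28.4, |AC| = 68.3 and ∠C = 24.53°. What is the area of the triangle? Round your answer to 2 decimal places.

area ≈ 402.66

Area = ½·|AC|·|CB|·sin C ≈ 402.66.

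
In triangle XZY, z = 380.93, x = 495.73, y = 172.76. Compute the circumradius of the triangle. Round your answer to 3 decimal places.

By the law of cosines, cos X = (z² + y² − x²) / (2·z·y) ≈ -0.53788, so ∠X ≈ 122.54°.
Circumradius = x/(2 sin X) ≈ 294.02.

R ≈ 294.019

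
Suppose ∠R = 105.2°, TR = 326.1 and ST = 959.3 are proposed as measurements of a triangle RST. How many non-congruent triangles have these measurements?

TR·sin R = 326.1·sin(105.2°) ≈ 314.7.
Since ∠R is not acute, a triangle exists only if ST > TR; here ST > TR, so there is exactly one triangle.

1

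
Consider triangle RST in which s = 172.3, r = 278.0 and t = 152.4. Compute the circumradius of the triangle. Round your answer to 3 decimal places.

156.919

By the law of cosines, cos R = (s² + t² − r²) / (2·s·t) ≈ -0.46406, so ∠R ≈ 117.65°.
Circumradius = r/(2 sin R) ≈ 156.92.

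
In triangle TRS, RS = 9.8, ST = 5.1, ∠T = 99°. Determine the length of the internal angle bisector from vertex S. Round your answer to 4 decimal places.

t_S ≈ 6.0785

Law of sines: sin R = ST·sin T/RS ≈ 0.51400.
Since RS ≥ ST, only the acute value applies: ∠R ≈ 30.93°.
Then ∠S = 180° − ∠T − ∠R ≈ 50.07°.
Law of sines gives TR = RS·sin S/sin T ≈ 7.6085.
The bisector from S has length 2·RS·ST·cos(∠S/2)/(RS+ST) ≈ 6.0785.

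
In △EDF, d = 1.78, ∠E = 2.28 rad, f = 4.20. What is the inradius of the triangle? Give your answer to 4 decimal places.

By the law of cosines, e² = d² + f² − 2·d·f·cos E = 30.546, so e ≈ 5.5268.
Area = ½·d·f·sin E ≈ 2.8367.
Semiperimeter s = (5.5268+1.78+4.2)/2 = 5.7534.
Inradius = area/s = 2.8367/5.7534 ≈ 0.49305.

0.4930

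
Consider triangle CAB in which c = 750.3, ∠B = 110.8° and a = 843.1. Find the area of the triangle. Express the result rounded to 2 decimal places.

Area = ½·c·a·sin B ≈ 2.9568e+05.

295675.05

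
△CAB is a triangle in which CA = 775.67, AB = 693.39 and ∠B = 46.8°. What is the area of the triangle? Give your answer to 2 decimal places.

Law of sines: sin C = AB·sin B/CA ≈ 0.65164.
Since CA ≥ AB, only the acute value applies: ∠C ≈ 40.67°.
Then ∠A = 180° − ∠B − ∠C ≈ 92.53°.
Law of sines gives BC = CA·sin A/sin B ≈ 1063.
Area = ½·CA·AB·sin A ≈ 2.6866e+05.

268657.86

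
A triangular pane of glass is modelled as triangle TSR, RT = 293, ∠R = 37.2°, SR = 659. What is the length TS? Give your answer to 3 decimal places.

By the law of cosines, TS² = SR² + RT² − 2·SR·RT·cos R = 2.1253e+05, so TS ≈ 461.01.

461.011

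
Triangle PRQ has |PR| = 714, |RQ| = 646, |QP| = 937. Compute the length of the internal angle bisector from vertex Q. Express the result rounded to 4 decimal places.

By the law of cosines, cos Q = (|RQ|² + |QP|² − |PR|²) / (2·|RQ|·|QP|) ≈ 0.64884, so ∠Q ≈ 0.865 rad.
The bisector from Q has length 2·|RQ|·|QP|·cos(∠Q/2)/(|RQ|+|QP|) ≈ 694.38.

694.3773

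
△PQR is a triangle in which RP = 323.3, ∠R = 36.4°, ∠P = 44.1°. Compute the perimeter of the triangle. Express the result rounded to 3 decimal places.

The third angle is ∠Q = 180° − ∠R − ∠P = 99.50°.
Law of sines: QR = RP·sin P/sin Q ≈ 228.12.
Law of sines: PQ = RP·sin R/sin Q ≈ 194.52.
Semiperimeter s = (228.12+323.3+194.52)/2 = 372.97.
Perimeter = 228.12 + 323.3 + 194.52 = 745.94.

perimeter ≈ 745.937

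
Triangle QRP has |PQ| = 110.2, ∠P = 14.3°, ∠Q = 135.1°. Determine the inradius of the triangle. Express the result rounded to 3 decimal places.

The third angle is ∠R = 180° − ∠P − ∠Q = 30.60°.
Law of sines: |RP| = |PQ|·sin Q/sin R ≈ 152.81.
Law of sines: |QR| = |PQ|·sin P/sin R ≈ 53.472.
Area = ½·|PQ|·|RP|·sin P ≈ 2079.7.
Semiperimeter s = (152.81+110.2+53.472)/2 = 158.24.
Inradius = area/s = 2079.7/158.24 ≈ 13.143.

13.143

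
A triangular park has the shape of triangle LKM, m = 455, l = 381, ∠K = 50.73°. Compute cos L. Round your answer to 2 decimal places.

cos L ≈ 0.59

By the law of cosines, k² = m² + l² − 2·m·l·cos K = 1.3273e+05, so k ≈ 364.32.
Law of cosines again: cos L = (k² + m² − l²)/(2·k·m) ≈ 0.58695, so ∠L ≈ 54.06°.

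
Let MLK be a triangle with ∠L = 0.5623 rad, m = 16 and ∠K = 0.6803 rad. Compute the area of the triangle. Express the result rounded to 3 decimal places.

area ≈ 45.346

The third angle is ∠M = π − ∠L − ∠K = 1.8990 rad.
Law of sines: l = m·sin L/sin M ≈ 9.0111.
Law of sines: k = m·sin K/sin M ≈ 10.632.
Area = ½·m·l·sin K ≈ 45.346.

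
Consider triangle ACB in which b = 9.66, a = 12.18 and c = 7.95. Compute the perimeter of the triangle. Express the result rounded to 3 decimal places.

29.790

Perimeter = 12.18 + 7.95 + 9.66 = 29.79.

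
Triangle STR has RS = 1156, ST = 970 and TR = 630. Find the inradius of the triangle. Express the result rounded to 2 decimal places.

Semiperimeter s = (630 + 1156 + 970)/2 = 1378.
Heron's formula: area = √(1378·748·222·408) ≈ 3.0555e+05.
Inradius = area/s = 3.0555e+05/1378 ≈ 221.73.

221.73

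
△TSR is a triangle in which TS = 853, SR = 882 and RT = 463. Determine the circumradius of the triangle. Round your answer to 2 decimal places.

By the law of cosines, cos T = (RT² + TS² − SR²) / (2·RT·TS) ≈ 0.20770, so ∠T ≈ 78.01°.
Circumradius = SR/(2 sin T) ≈ 450.83.

450.83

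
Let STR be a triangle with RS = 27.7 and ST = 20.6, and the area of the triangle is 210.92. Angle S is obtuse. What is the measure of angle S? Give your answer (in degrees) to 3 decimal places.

∠S ≈ 132.331°

From area = ½·RS·ST·sin S, we get sin S = 2·area/(RS·ST) ≈ 0.73927.
Taking the obtuse solution, ∠S ≈ 132.33°.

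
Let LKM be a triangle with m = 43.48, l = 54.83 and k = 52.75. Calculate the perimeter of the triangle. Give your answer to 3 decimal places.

Perimeter = 54.83 + 52.75 + 43.48 = 151.06.

perimeter ≈ 151.060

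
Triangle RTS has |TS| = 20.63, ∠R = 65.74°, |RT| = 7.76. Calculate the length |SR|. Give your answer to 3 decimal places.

Law of sines: sin S = |RT|·sin R/|TS| ≈ 0.34293.
Since |TS| ≥ |RT|, only the acute value applies: ∠S ≈ 20.06°.
Then ∠T = 180° − ∠R − ∠S ≈ 94.20°.
Law of sines gives |SR| = |TS|·sin T/sin R ≈ 22.567.

22.567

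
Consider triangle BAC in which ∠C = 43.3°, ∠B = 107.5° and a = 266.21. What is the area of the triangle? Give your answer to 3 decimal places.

The third angle is ∠A = 180° − ∠C − ∠B = 29.20°.
Law of sines: b = a·sin B/sin A ≈ 520.41.
Law of sines: c = a·sin C/sin A ≈ 374.23.
Area = ½·a·b·sin C ≈ 47506.

47506.434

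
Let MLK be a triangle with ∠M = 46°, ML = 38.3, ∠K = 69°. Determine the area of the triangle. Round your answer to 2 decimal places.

The third angle is ∠L = 180° − ∠K − ∠M = 65.00°.
Law of sines: LK = ML·sin M/sin K ≈ 29.511.
Law of sines: KM = ML·sin L/sin K ≈ 37.181.
Area = ½·ML·LK·sin L ≈ 512.18.

512.18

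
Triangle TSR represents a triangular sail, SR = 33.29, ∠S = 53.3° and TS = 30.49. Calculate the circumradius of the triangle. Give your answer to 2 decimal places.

By the law of cosines, RT² = TS² + SR² − 2·TS·SR·cos S = 824.67, so RT ≈ 28.717.
Area = ½·TS·SR·sin S ≈ 406.91.
Circumradius = RT/(2 sin S) ≈ 17.908.

17.91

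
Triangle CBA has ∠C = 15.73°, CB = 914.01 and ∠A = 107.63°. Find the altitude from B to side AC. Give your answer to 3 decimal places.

The third angle is ∠B = 180° − ∠A − ∠C = 56.64°.
Law of sines: BA = CB·sin C/sin A ≈ 260.
Law of sines: AC = CB·sin B/sin A ≈ 801.03.
Area = ½·CB·BA·sin B ≈ 99245.
The altitude from B has length 2·area/AC ≈ 247.79.

247.792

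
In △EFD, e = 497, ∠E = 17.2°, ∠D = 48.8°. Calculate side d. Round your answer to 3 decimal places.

The third angle is ∠F = 180° − ∠D − ∠E = 114.00°.
Law of sines: d = e·sin D/sin E ≈ 1264.6.

1264.593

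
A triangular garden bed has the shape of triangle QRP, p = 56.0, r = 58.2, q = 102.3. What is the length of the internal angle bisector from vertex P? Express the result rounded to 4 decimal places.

By the law of cosines, cos P = (q² + r² − p²) / (2·q·r) ≈ 0.89996, so ∠P ≈ 25.85°.
The bisector from P has length 2·q·r·cos(∠P/2)/(q+r) ≈ 72.312.

t_P ≈ 72.3122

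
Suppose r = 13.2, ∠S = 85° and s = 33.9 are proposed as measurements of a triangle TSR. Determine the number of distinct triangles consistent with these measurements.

r·sin S = 13.2·sin(85°) ≈ 13.15.
Since s ≥ r, exactly one triangle exists.

1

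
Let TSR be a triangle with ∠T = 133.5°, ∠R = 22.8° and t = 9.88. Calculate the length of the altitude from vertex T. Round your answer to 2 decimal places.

h_T ≈ 2.12

The third angle is ∠S = 180° − ∠R − ∠T = 23.70°.
Law of sines: s = t·sin S/sin T ≈ 5.4748.
Law of sines: r = t·sin R/sin T ≈ 5.2782.
Area = ½·t·s·sin R ≈ 10.48.
The altitude from T has length 2·area/t ≈ 2.1216.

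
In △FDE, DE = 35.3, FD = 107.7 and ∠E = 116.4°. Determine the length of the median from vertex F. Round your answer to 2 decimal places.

m_F ≈ 96.41

Law of sines: sin F = DE·sin E/FD ≈ 0.29358.
Since FD ≥ DE, only the acute value applies: ∠F ≈ 17.07°.
Then ∠D = 180° − ∠E − ∠F ≈ 46.53°.
Law of sines gives EF = FD·sin D/sin E ≈ 87.259.
Median from F: ½√(2·EF² + 2·FD² − DE²) ≈ 96.411.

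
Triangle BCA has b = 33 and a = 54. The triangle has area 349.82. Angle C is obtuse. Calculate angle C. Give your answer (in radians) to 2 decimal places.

2.74

From area = ½·a·b·sin C, we get sin C = 2·area/(a·b) ≈ 0.39262.
Taking the obtuse solution, ∠C ≈ 2.738 rad.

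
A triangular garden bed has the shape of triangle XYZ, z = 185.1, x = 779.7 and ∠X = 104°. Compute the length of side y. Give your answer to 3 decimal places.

713.953

Law of sines: sin Z = z·sin X/x ≈ 0.23035.
Since x ≥ z, only the acute value applies: ∠Z ≈ 13.32°.
Then ∠Y = 180° − ∠X − ∠Z ≈ 62.68°.
Law of sines gives y = x·sin Y/sin X ≈ 713.95.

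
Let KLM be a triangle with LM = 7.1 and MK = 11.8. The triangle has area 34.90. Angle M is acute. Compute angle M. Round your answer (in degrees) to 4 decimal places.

∠M ≈ 56.4221°

From area = ½·LM·MK·sin M, we get sin M = 2·area/(LM·MK) ≈ 0.83313.
Taking the acute solution, ∠M ≈ 56.42°.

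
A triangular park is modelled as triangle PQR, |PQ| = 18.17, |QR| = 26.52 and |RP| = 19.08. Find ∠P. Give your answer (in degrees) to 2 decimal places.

∠P ≈ 90.75°

By the law of cosines, cos P = (|RP|² + |PQ|² − |QR|²) / (2·|RP|·|PQ|) ≈ -0.01315, so ∠P ≈ 90.75°.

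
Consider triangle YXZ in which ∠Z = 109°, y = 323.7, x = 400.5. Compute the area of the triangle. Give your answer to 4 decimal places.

Area = ½·y·x·sin Z ≈ 61289.

area ≈ 61289.3887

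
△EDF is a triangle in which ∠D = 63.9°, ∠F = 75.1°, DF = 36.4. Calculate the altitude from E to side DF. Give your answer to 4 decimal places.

The third angle is ∠E = 180° − ∠D − ∠F = 41.00°.
Law of sines: FE = DF·sin D/sin E ≈ 49.825.
Law of sines: ED = DF·sin F/sin E ≈ 53.617.
Area = ½·DF·FE·sin F ≈ 876.33.
The altitude from E has length 2·area/DF ≈ 48.15.

h_E ≈ 48.1498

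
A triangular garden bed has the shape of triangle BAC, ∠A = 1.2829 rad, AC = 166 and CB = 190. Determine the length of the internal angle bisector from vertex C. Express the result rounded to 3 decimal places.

160.854

Law of sines: sin B = AC·sin A/CB ≈ 0.83773.
Since CB ≥ AC, only the acute value applies: ∠B ≈ 0.9931 rad.
Then ∠C = π − ∠A − ∠B ≈ 0.8656 rad.
Law of sines gives BA = CB·sin C/sin A ≈ 150.89.
The bisector from C has length 2·AC·CB·cos(∠C/2)/(AC+CB) ≈ 160.85.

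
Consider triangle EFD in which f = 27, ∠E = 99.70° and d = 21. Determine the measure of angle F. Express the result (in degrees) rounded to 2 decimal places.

∠F ≈ 46.17°

By the law of cosines, e² = f² + d² − 2·f·d·cos E = 1361.1, so e ≈ 36.893.
Law of cosines again: cos F = (d² + e² − f²)/(2·d·e) ≈ 0.69253, so ∠F ≈ 46.17°.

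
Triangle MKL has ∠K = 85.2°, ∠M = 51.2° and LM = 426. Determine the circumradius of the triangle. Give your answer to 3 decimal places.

The third angle is ∠L = 180° − ∠M − ∠K = 43.60°.
Law of sines: KL = LM·sin M/sin K ≈ 333.17.
Law of sines: MK = LM·sin L/sin K ≈ 294.81.
Circumradius = LM/(2 sin K) ≈ 213.75.

R ≈ 213.750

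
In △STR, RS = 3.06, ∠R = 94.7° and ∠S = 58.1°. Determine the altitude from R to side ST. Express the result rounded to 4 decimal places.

2.5979

The third angle is ∠T = 180° − ∠R − ∠S = 27.20°.
Law of sines: TR = RS·sin S/sin T ≈ 5.6834.
Law of sines: ST = RS·sin R/sin T ≈ 6.6719.
Area = ½·RS·TR·sin R ≈ 8.6663.
The altitude from R has length 2·area/ST ≈ 2.5979.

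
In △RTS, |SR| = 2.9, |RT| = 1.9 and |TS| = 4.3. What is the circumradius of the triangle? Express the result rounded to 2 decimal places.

By the law of cosines, cos R = (|SR|² + |RT|² − |TS|²) / (2·|SR|·|RT|) ≈ -0.58711, so ∠R ≈ 125.95°.
Circumradius = |TS|/(2 sin R) ≈ 2.6559.

2.66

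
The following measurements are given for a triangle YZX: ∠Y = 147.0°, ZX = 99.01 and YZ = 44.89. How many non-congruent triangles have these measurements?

1

YZ·sin Y = 44.89·sin(147.0°) ≈ 24.45.
Since ∠Y is not acute, a triangle exists only if ZX > YZ; here ZX > YZ, so there is exactly one triangle.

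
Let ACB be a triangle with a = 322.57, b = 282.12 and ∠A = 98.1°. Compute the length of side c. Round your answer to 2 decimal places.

Law of sines: sin B = b·sin A/a ≈ 0.86588.
Since a ≥ b, only the acute value applies: ∠B ≈ 59.98°.
Then ∠C = 180° − ∠A − ∠B ≈ 21.92°.
Law of sines gives c = a·sin C/sin A ≈ 121.62.

121.62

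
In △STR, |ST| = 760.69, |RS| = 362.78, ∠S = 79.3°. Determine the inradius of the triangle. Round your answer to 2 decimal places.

r ≈ 142.49

By the law of cosines, |TR|² = |RS|² + |ST|² − 2·|RS|·|ST|·cos S = 6.0778e+05, so |TR| ≈ 779.61.
Area = ½·|RS|·|ST|·sin S ≈ 1.3558e+05.
Semiperimeter s = (779.61+362.78+760.69)/2 = 951.54.
Inradius = area/s = 1.3558e+05/951.54 ≈ 142.49.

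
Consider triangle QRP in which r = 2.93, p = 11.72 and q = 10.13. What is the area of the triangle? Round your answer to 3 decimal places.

Semiperimeter s = (10.13 + 2.93 + 11.72)/2 = 12.39.
Heron's formula: area = √(12.39·2.26·9.46·0.67) ≈ 13.322.

13.322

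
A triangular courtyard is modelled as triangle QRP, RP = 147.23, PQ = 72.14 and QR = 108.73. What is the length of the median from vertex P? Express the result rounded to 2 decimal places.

Median from P: ½√(2·RP² + 2·PQ² − QR²) ≈ 102.4.

m_P ≈ 102.40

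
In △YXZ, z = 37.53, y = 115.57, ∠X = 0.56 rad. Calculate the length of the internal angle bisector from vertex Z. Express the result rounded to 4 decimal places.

By the law of cosines, x² = z² + y² − 2·z·y·cos X = 7415.3, so x ≈ 86.112.
Law of cosines again: cos Z = (y² + x² − z²)/(2·y·x) ≈ 0.97283, so ∠Z ≈ 0.234 rad.
The bisector from Z has length 2·y·x·cos(∠Z/2)/(y+x) ≈ 98.017.

98.0170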